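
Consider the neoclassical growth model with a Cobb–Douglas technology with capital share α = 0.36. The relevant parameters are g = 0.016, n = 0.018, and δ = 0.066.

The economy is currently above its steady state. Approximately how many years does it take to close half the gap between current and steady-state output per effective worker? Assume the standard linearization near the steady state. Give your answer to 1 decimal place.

Near the steady state the convergence rate is λ = (1 − α)(n + g + δ).
λ = (1 − 0.36) × 0.100 = 0.64 × 0.100 = 0.0640
Half-life = ln 2 / λ = 0.6931 / 0.0640 ≈ 10.83 years

t_½ ≈ 10.8 years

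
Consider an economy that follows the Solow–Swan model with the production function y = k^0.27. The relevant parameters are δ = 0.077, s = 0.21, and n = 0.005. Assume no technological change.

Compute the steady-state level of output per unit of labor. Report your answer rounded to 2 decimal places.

y* = 1.42

Steady state requires s·f(k) = (n + δ)·k, i.e. s·k^α = (n + δ)·k.
Dividing both sides by k: k^(1−α) = s / (n + δ).
k^0.73 = 0.21 / (0.005 + 0.077) = 0.21 / 0.082 = 2.5610
k* = 2.5610^(1/0.73) ≈ 3.6263
y* = (k*)^α = 3.6263^0.27 ≈ 1.4160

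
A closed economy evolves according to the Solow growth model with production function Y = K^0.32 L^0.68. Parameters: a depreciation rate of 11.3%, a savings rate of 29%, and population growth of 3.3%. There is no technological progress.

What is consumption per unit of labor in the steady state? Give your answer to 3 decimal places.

Steady state requires s·f(k) = (n + δ)·k, i.e. s·k^α = (n + δ)·k.
Rearranging, k^(1−α) = s / (n + δ).
k^0.68 = 0.29 / (0.033 + 0.113) = 0.29 / 0.146 = 1.9863
k* = 1.9863^(1/0.68) ≈ 2.7435
y* = (k*)^α = 2.7435^0.32 ≈ 1.3812
c* = (1 − s)·y* = (1 − 0.29) × 1.3812 ≈ 0.9807

c* ≈ 0.981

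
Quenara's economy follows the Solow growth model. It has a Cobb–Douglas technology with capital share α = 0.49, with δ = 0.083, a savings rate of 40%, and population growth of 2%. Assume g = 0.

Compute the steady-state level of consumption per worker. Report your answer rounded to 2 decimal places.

c* = 2.21

In steady state, investment equals break-even investment: s·k^α = (n + δ)·k.
Rearranging, k^(1−α) = s / (n + δ).
k^0.51 = 0.40 / (0.020 + 0.083) = 0.40 / 0.103 = 3.8835
k* = 3.8835^(1/0.51) ≈ 14.3001
y* = (k*)^α = 14.3001^0.49 ≈ 3.6823
c* = (1 − s)·y* = (1 − 0.40) × 3.6823 ≈ 2.2094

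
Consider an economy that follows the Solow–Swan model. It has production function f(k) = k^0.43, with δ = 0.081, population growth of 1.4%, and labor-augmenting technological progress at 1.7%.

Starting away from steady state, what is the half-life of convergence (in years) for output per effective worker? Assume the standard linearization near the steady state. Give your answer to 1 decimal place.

Near the steady state the convergence rate is λ = (1 − α)(n + g + δ).
λ = (1 − 0.43) × 0.112 = 0.57 × 0.112 = 0.06384
Half-life = ln 2 / λ = 0.6931 / 0.06384 ≈ 10.86 years

half-life ≈ 10.9 years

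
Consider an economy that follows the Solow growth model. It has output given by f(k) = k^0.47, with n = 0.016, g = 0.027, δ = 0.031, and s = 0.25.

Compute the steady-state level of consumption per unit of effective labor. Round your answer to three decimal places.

In steady state, investment equals break-even investment: s·k^α = (n + g + δ)·k.
Rearranging, k^(1−α) = s / (n + g + δ).
k^0.53 = 0.25 / (0.016 + 0.027 + 0.031) = 0.25 / 0.074 = 3.3784
k* = 3.3784^(1/0.53) ≈ 9.9442
y* = (k*)^α = 9.9442^0.47 ≈ 2.9435
c* = (1 − s)·y* = (1 − 0.25) × 2.9435 ≈ 2.2076

c* = 2.208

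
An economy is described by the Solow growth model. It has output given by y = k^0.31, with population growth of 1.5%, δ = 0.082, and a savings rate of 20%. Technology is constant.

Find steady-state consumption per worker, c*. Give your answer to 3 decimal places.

At the steady state, Δk = 0, so s·k^α = (n + δ)·k.
Dividing both sides by k: k^(1−α) = s / (n + δ).
k^0.69 = 0.20 / (0.015 + 0.082) = 0.20 / 0.097 = 2.0619
k* = 2.0619^(1/0.69) ≈ 2.8540
y* = (k*)^α = 2.8540^0.31 ≈ 1.3842
c* = (1 − s)·y* = (1 − 0.20) × 1.3842 ≈ 1.1074

c* = 1.107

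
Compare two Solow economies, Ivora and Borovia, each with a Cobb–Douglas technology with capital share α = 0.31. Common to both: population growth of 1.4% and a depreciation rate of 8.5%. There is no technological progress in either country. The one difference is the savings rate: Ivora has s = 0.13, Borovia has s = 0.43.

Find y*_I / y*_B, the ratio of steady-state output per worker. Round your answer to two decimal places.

y*_I / y*_B ≈ 0.58

Steady-state y* = [s/(n + δ)]^(α/(1−α)), so the ratio is [ (s_I/(n + δ)_I) / (s_B/(n + δ)_B) ]^0.4493.
s_I/(n + δ)_I = 0.13/0.099 = 1.3131; s_B/(n + δ)_B = 0.43/0.099 = 4.3434.
Ratio = (1.3131/4.3434)^0.4493 = 0.3023^0.4493 ≈ 0.5842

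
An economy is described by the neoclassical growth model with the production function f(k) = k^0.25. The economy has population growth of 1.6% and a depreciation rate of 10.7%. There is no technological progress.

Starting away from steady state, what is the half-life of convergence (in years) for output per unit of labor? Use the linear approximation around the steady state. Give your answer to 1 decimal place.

t_½ ≈ 7.5 years

Near the steady state the convergence rate is λ = (1 − α)(n + δ).
λ = (1 − 0.25) × 0.123 = 0.75 × 0.123 = 0.09225
Half-life = ln 2 / λ = 0.6931 / 0.09225 ≈ 7.51 years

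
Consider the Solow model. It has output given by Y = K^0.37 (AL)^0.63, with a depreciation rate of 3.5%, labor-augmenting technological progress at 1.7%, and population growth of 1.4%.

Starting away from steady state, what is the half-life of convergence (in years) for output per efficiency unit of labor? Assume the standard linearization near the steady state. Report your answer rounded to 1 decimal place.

t_½ ≈ 16.7 years

Near the steady state the convergence rate is λ = (1 − α)(n + g + δ).
λ = (1 − 0.37) × 0.066 = 0.63 × 0.066 = 0.04158
Half-life = ln 2 / λ = 0.6931 / 0.04158 ≈ 16.67 years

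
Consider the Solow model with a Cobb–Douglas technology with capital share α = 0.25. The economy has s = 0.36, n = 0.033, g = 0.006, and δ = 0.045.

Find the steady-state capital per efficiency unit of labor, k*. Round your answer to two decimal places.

k* ≈ 6.96

In steady state, investment equals break-even investment: s·k^α = (n + g + δ)·k.
Rearranging, k^(1−α) = s / (n + g + δ).
k^0.75 = 0.36 / (0.033 + 0.006 + 0.045) = 0.36 / 0.084 = 4.2857
k* = 4.2857^(1/0.75) ≈ 6.9614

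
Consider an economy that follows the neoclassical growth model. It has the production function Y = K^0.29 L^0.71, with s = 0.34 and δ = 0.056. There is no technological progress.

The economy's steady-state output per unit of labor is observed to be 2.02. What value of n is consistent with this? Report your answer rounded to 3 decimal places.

n ≈ 0.005

At the steady state, Δk = 0, so s·k^α = (n + δ)·k.
Since y* = [s/(n + δ)]^(α/(1−α)), we have s/(n + δ) = (y*)^((1−α)/α) = 2.02^2.4483 = 5.5923.
Therefore n + δ = s / 5.5923 = 0.34 / 5.5923 = 0.0608, so n = 0.0608 − 0.056 = 0.0048.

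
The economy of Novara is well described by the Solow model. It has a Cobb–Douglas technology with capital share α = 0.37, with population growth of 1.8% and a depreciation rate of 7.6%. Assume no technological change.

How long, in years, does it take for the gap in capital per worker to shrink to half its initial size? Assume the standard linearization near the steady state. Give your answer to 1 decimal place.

t_½ ≈ 11.7 years

Near the steady state the convergence rate is λ = (1 − α)(n + δ).
λ = (1 − 0.37) × 0.094 = 0.63 × 0.094 = 0.05922
Half-life = ln 2 / λ = 0.6931 / 0.05922 ≈ 11.70 years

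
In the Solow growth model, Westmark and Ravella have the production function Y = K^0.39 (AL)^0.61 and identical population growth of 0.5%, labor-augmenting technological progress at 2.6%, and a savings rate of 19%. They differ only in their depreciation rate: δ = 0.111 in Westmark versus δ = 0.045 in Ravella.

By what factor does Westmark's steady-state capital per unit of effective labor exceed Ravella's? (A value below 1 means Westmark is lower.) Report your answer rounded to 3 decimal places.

k*_W / k*_R ≈ 0.359

Steady-state k* = [s/(n + g + δ)]^(1/(1−α)), so the ratio is [ (s_W/(n + g + δ)_W) / (s_R/(n + g + δ)_R) ]^1.6393.
s_W/(n + g + δ)_W = 0.19/0.142 = 1.3380; s_R/(n + g + δ)_R = 0.19/0.076 = 2.5000.
Ratio = (1.3380/2.5000)^1.6393 = 0.5352^1.6393 ≈ 0.3589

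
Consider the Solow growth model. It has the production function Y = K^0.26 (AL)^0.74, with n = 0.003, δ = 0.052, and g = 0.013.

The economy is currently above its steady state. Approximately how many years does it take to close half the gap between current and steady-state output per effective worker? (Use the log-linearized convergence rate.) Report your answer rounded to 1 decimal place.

Near the steady state the convergence rate is λ = (1 − α)(n + g + δ).
λ = (1 − 0.26) × 0.068 = 0.74 × 0.068 = 0.05032
Half-life = ln 2 / λ = 0.6931 / 0.05032 ≈ 13.77 years

t_½ ≈ 13.8 years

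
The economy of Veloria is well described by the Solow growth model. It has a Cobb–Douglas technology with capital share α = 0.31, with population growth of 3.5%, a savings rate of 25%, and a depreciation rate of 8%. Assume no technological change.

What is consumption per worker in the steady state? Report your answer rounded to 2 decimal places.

At the steady state, Δk = 0, so s·k^α = (n + δ)·k.
Rearranging, k^(1−α) = s / (n + δ).
k^0.69 = 0.25 / (0.035 + 0.080) = 0.25 / 0.115 = 2.1739
k* = 2.1739^(1/0.69) ≈ 3.0814
y* = (k*)^α = 3.0814^0.31 ≈ 1.4175
c* = (1 − s)·y* = (1 − 0.25) × 1.4175 ≈ 1.0631

c* ≈ 1.06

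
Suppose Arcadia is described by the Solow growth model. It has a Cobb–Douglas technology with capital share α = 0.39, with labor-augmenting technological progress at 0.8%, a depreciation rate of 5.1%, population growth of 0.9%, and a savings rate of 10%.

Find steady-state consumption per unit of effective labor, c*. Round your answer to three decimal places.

c* = 1.152

Steady state requires s·f(k) = (n + g + δ)·k, i.e. s·k^α = (n + g + δ)·k.
Dividing both sides by k: k^(1−α) = s / (n + g + δ).
k^0.61 = 0.10 / (0.009 + 0.008 + 0.051) = 0.10 / 0.068 = 1.4706
k* = 1.4706^(1/0.61) ≈ 1.8818
y* = (k*)^α = 1.8818^0.39 ≈ 1.2796
c* = (1 − s)·y* = (1 − 0.10) × 1.2796 ≈ 1.1516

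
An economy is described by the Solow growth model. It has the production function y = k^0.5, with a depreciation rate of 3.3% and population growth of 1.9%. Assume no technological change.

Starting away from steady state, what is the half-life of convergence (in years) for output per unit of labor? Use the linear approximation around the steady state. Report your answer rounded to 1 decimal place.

Near the steady state the convergence rate is λ = (1 − α)(n + δ).
λ = (1 − 0.5) × 0.052 = 0.5 × 0.052 = 0.0260
Half-life = ln 2 / λ = 0.6931 / 0.0260 ≈ 26.66 years

half-life ≈ 26.7 years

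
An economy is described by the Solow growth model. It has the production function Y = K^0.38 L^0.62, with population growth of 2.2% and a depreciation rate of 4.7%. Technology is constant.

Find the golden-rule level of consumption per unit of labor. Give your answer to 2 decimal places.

At the golden rule, f'(k) = n + δ, so α·k^(α−1) = n + δ and k_gold = (α/(n + δ))^(1/(1−α)).
k_gold = (0.38/0.069)^(1/0.62) = 5.5072^1.6129 ≈ 15.6692
c_gold = f(k_gold) − (n + δ)·k_gold = 2.8452 − 0.069×15.6692 ≈ 1.7640

c_gold ≈ 1.76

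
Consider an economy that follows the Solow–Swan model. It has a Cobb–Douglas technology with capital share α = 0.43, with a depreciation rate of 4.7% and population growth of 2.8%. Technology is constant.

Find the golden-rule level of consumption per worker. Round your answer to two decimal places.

At the golden rule, f'(k) = n + δ, so α·k^(α−1) = n + δ and k_gold = (α/(n + δ))^(1/(1−α)).
k_gold = (0.43/0.075)^(1/0.57) = 5.7333^1.7544 ≈ 21.4065
c_gold = f(k_gold) − (n + δ)·k_gold = 3.7337 − 0.075×21.4065 ≈ 2.1282

c_gold ≈ 2.13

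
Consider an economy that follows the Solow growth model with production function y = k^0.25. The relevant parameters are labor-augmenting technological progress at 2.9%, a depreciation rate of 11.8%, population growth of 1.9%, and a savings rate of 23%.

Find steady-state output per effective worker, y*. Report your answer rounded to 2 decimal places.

Steady state requires s·f(k) = (n + g + δ)·k, i.e. s·k^α = (n + g + δ)·k.
Dividing both sides by k: k^(1−α) = s / (n + g + δ).
k^0.75 = 0.23 / (0.019 + 0.029 + 0.118) = 0.23 / 0.166 = 1.3855
k* = 1.3855^(1/0.75) ≈ 1.5446
y* = (k*)^α = 1.5446^0.25 ≈ 1.1148

y* = 1.11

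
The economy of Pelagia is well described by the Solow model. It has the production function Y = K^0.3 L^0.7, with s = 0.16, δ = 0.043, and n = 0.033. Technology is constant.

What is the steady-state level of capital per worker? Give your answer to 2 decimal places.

k* = 2.90

In steady state, investment equals break-even investment: s·k^α = (n + δ)·k.
Rearranging, k^(1−α) = s / (n + δ).
k^0.7 = 0.16 / (0.033 + 0.043) = 0.16 / 0.076 = 2.1053
k* = 2.1053^(1/0.7) ≈ 2.8965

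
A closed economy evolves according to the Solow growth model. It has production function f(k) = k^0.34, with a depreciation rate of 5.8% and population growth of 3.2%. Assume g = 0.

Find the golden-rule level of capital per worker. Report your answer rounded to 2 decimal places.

k_gold ≈ 7.49

The golden rule sets f'(k) = n + δ, i.e. α·k^(α−1) = n + δ.
So k^(1−α) = α / (n + δ) = 0.34 / 0.090 = 3.7778.
k_gold = 3.7778^(1/0.66) ≈ 7.4921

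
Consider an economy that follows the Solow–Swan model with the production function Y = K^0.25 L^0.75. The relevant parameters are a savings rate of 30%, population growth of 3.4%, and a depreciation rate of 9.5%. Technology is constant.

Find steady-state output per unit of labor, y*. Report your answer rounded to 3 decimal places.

y* = 1.325

At the steady state, Δk = 0, so s·k^α = (n + δ)·k.
Dividing both sides by k: k^(1−α) = s / (n + δ).
k^0.75 = 0.30 / (0.034 + 0.095) = 0.30 / 0.129 = 2.3256
k* = 2.3256^(1/0.75) ≈ 3.0812
y* = (k*)^α = 3.0812^0.25 ≈ 1.3249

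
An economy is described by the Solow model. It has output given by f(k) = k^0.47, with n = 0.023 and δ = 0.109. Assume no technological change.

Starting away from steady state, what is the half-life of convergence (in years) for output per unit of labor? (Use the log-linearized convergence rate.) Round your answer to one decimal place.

t_½ ≈ 9.9 years

Near the steady state the convergence rate is λ = (1 − α)(n + δ).
λ = (1 − 0.47) × 0.132 = 0.53 × 0.132 = 0.06996
Half-life = ln 2 / λ = 0.6931 / 0.06996 ≈ 9.91 years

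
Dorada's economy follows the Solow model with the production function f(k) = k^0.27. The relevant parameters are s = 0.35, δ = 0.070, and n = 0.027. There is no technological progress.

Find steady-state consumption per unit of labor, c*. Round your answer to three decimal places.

At the steady state, Δk = 0, so s·k^α = (n + δ)·k.
Rearranging, k^(1−α) = s / (n + δ).
k^0.73 = 0.35 / (0.027 + 0.070) = 0.35 / 0.097 = 3.6082
k* = 3.6082^(1/0.73) ≈ 5.7998
y* = (k*)^α = 5.7998^0.27 ≈ 1.6074
c* = (1 − s)·y* = (1 − 0.35) × 1.6074 ≈ 1.0448

c* = 1.045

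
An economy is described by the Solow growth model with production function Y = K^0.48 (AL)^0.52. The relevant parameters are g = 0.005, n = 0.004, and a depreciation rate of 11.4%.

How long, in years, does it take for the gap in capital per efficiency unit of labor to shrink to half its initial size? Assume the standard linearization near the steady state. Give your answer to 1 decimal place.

about 10.8 years

Near the steady state the convergence rate is λ = (1 − α)(n + g + δ).
λ = (1 − 0.48) × 0.123 = 0.52 × 0.123 = 0.06396
Half-life = ln 2 / λ = 0.6931 / 0.06396 ≈ 10.84 years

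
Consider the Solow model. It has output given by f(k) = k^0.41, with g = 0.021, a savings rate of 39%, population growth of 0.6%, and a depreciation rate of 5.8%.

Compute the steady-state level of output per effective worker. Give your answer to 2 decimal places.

Steady state requires s·f(k) = (n + g + δ)·k, i.e. s·k^α = (n + g + δ)·k.
Rearranging, k^(1−α) = s / (n + g + δ).
k^0.59 = 0.39 / (0.006 + 0.021 + 0.058) = 0.39 / 0.085 = 4.5882
k* = 4.5882^(1/0.59) ≈ 13.2260
y* = (k*)^α = 13.2260^0.41 ≈ 2.8826

y* ≈ 2.88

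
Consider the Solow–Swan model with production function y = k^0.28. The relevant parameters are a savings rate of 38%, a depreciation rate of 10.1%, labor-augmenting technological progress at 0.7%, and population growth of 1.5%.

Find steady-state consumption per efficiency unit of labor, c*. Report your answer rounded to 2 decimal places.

Steady state requires s·f(k) = (n + g + δ)·k, i.e. s·k^α = (n + g + δ)·k.
Dividing both sides by k: k^(1−α) = s / (n + g + δ).
k^0.72 = 0.38 / (0.015 + 0.007 + 0.101) = 0.38 / 0.123 = 3.0894
k* = 3.0894^(1/0.72) ≈ 4.7905
y* = (k*)^α = 4.7905^0.28 ≈ 1.5506
c* = (1 − s)·y* = (1 − 0.38) × 1.5506 ≈ 0.9614

c* ≈ 0.96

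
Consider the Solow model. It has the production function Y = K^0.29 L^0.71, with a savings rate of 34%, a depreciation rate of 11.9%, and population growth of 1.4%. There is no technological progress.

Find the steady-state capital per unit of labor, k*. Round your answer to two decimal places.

k* = 3.75

In steady state, investment equals break-even investment: s·k^α = (n + δ)·k.
Dividing both sides by k: k^(1−α) = s / (n + δ).
k^0.71 = 0.34 / (0.014 + 0.119) = 0.34 / 0.133 = 2.5564
k* = 2.5564^(1/0.71) ≈ 3.7508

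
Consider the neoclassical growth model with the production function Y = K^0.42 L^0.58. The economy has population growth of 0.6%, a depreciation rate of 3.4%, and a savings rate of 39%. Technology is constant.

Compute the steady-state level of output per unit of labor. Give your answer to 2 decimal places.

y* ≈ 5.20

Steady state requires s·f(k) = (n + δ)·k, i.e. s·k^α = (n + δ)·k.
Rearranging, k^(1−α) = s / (n + δ).
k^0.58 = 0.39 / (0.006 + 0.034) = 0.39 / 0.040 = 9.7500
k* = 9.7500^(1/0.58) ≈ 50.7201
y* = (k*)^α = 50.7201^0.42 ≈ 5.2021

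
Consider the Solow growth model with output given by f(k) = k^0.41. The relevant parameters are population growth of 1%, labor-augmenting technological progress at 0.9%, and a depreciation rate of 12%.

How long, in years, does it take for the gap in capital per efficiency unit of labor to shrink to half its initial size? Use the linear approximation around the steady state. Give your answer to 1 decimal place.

Near the steady state the convergence rate is λ = (1 − α)(n + g + δ).
λ = (1 − 0.41) × 0.139 = 0.59 × 0.139 = 0.08201
Half-life = ln 2 / λ = 0.6931 / 0.08201 ≈ 8.45 years

about 8.5 years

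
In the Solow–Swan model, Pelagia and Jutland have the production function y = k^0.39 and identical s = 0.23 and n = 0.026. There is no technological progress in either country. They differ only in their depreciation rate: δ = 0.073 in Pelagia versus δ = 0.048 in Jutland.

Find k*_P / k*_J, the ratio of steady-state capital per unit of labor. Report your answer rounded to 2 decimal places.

k*_P / k*_J ≈ 0.62

Steady-state k* = [s/(n + δ)]^(1/(1−α)), so the ratio is [ (s_P/(n + δ)_P) / (s_J/(n + δ)_J) ]^1.6393.
s_P/(n + δ)_P = 0.23/0.099 = 2.3232; s_J/(n + δ)_J = 0.23/0.074 = 3.1081.
Ratio = (2.3232/3.1081)^1.6393 = 0.7475^1.6393 ≈ 0.6206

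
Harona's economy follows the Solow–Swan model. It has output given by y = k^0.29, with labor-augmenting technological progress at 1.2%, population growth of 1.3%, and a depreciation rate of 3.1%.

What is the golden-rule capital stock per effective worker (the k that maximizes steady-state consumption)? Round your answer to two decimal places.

The golden rule sets f'(k) = n + g + δ, i.e. α·k^(α−1) = n + g + δ.
So k^(1−α) = α / (n + g + δ) = 0.29 / 0.056 = 5.1786.
k_gold = 5.1786^(1/0.71) ≈ 10.1375

k_gold ≈ 10.14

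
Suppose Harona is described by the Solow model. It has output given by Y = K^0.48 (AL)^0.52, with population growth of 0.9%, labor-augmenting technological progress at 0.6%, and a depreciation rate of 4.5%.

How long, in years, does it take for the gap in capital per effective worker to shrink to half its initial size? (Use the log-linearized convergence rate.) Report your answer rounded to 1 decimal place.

t_½ ≈ 22.2 years

Near the steady state the convergence rate is λ = (1 − α)(n + g + δ).
λ = (1 − 0.48) × 0.060 = 0.52 × 0.060 = 0.0312
Half-life = ln 2 / λ = 0.6931 / 0.0312 ≈ 22.21 years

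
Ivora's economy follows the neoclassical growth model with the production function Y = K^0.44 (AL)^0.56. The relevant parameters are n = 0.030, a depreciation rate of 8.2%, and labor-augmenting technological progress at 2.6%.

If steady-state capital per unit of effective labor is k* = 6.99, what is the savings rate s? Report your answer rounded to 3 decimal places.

s ≈ 0.410

In steady state, investment equals break-even investment: s·k^α = (n + g + δ)·k.
So s / (n + g + δ) = (k*)^(1−α) = 6.99^0.56 = 2.9710.
Therefore s = 2.9710 × (n + g + δ) = 2.9710 × 0.138 = 0.4100.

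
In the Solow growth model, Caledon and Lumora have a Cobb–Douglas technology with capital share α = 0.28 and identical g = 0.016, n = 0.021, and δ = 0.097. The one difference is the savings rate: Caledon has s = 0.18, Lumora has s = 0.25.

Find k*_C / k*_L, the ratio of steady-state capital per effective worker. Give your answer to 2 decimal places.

k*_C / k*_L ≈ 0.63

Steady-state k* = [s/(n + g + δ)]^(1/(1−α)), so the ratio is [ (s_C/(n + g + δ)_C) / (s_L/(n + g + δ)_L) ]^1.3889.
s_C/(n + g + δ)_C = 0.18/0.134 = 1.3433; s_L/(n + g + δ)_L = 0.25/0.134 = 1.8657.
Ratio = (1.3433/1.8657)^1.3889 = 0.7200^1.3889 ≈ 0.6336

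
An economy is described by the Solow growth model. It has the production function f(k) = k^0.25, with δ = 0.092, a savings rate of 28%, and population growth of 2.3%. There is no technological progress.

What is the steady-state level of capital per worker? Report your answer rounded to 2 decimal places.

In steady state, investment equals break-even investment: s·k^α = (n + δ)·k.
Dividing both sides by k: k^(1−α) = s / (n + δ).
k^0.75 = 0.28 / (0.023 + 0.092) = 0.28 / 0.115 = 2.4348
k* = 2.4348^(1/0.75) ≈ 3.2756

k* ≈ 3.28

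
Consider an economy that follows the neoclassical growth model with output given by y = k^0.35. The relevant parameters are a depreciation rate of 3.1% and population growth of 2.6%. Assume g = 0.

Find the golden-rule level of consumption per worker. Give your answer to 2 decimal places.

At the golden rule, f'(k) = n + δ, so α·k^(α−1) = n + δ and k_gold = (α/(n + δ))^(1/(1−α)).
k_gold = (0.35/0.057)^(1/0.65) = 6.1404^1.5385 ≈ 16.3170
c_gold = f(k_gold) − (n + δ)·k_gold = 2.6572 − 0.057×16.3170 ≈ 1.7271

c_gold ≈ 1.73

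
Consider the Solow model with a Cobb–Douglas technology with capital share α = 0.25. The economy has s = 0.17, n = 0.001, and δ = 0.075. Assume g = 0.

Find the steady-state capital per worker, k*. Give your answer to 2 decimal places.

k* ≈ 2.93

Steady state requires s·f(k) = (n + δ)·k, i.e. s·k^α = (n + δ)·k.
Rearranging, k^(1−α) = s / (n + δ).
k^0.75 = 0.17 / (0.001 + 0.075) = 0.17 / 0.076 = 2.2368
k* = 2.2368^(1/0.75) ≈ 2.9253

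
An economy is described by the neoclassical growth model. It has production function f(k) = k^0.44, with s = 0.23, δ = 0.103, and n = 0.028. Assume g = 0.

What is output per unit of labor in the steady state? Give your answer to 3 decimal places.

In steady state, investment equals break-even investment: s·k^α = (n + δ)·k.
Dividing both sides by k: k^(1−α) = s / (n + δ).
k^0.56 = 0.23 / (0.028 + 0.103) = 0.23 / 0.131 = 1.7557
k* = 1.7557^(1/0.56) ≈ 2.7322
y* = (k*)^α = 2.7322^0.44 ≈ 1.5562

y* = 1.556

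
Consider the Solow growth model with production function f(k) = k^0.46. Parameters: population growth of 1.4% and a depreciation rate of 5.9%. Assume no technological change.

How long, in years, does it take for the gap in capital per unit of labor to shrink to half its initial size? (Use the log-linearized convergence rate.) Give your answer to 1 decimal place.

t_½ ≈ 17.6 years

Near the steady state the convergence rate is λ = (1 − α)(n + δ).
λ = (1 − 0.46) × 0.073 = 0.54 × 0.073 = 0.03942
Half-life = ln 2 / λ = 0.6931 / 0.03942 ≈ 17.58 years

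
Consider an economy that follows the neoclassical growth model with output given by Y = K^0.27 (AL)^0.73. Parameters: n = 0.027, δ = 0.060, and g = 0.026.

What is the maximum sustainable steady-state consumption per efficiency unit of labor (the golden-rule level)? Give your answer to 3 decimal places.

At the golden rule, f'(k) = n + g + δ, so α·k^(α−1) = n + g + δ and k_gold = (α/(n + g + δ))^(1/(1−α)).
k_gold = (0.27/0.113)^(1/0.73) = 2.3894^1.3699 ≈ 3.2978
c_gold = f(k_gold) − (n + g + δ)·k_gold = 1.3801 − 0.113×3.2978 ≈ 1.0074

c_gold ≈ 1.007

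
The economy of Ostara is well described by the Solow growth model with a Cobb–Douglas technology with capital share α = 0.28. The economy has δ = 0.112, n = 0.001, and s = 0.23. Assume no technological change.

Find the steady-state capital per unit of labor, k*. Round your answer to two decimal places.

In steady state, investment equals break-even investment: s·k^α = (n + δ)·k.
Rearranging, k^(1−α) = s / (n + δ).
k^0.72 = 0.23 / (0.001 + 0.112) = 0.23 / 0.113 = 2.0354
k* = 2.0354^(1/0.72) ≈ 2.6834

k* ≈ 2.68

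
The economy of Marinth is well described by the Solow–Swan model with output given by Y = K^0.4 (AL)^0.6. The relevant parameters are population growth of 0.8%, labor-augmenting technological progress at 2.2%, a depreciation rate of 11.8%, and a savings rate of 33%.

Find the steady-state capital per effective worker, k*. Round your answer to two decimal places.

k* = 3.81

In steady state, investment equals break-even investment: s·k^α = (n + g + δ)·k.
Rearranging, k^(1−α) = s / (n + g + δ).
k^0.6 = 0.33 / (0.008 + 0.022 + 0.118) = 0.33 / 0.148 = 2.2297
k* = 2.2297^(1/0.6) ≈ 3.8055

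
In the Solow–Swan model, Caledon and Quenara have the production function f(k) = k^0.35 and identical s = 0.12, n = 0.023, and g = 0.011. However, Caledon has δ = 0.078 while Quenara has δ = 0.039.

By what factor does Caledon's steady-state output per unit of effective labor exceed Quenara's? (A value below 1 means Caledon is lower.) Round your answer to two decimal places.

Steady-state y* = [s/(n + g + δ)]^(α/(1−α)), so the ratio is [ (s_C/(n + g + δ)_C) / (s_Q/(n + g + δ)_Q) ]^0.5385.
s_C/(n + g + δ)_C = 0.12/0.112 = 1.0714; s_Q/(n + g + δ)_Q = 0.12/0.073 = 1.6438.
Ratio = (1.0714/1.6438)^0.5385 = 0.6518^0.5385 ≈ 0.7941

ratio ≈ 0.79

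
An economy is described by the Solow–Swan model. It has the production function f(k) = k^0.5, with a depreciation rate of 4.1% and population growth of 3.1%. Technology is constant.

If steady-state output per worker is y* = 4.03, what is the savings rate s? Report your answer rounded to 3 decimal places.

Steady state requires s·f(k) = (n + δ)·k, i.e. s·k^α = (n + δ)·k.
Since y* = [s/(n + δ)]^(α/(1−α)), we have s/(n + δ) = (y*)^((1−α)/α) = 4.03^1 = 4.0300.
Therefore s = 4.0300 × (n + δ) = 4.0300 × 0.072 = 0.2902.

s ≈ 0.290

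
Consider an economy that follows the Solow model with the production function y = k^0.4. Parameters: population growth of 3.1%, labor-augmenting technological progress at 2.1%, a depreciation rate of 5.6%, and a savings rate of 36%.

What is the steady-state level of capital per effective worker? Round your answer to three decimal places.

At the steady state, Δk = 0, so s·k^α = (n + g + δ)·k.
Dividing both sides by k: k^(1−α) = s / (n + g + δ).
k^0.6 = 0.36 / (0.031 + 0.021 + 0.056) = 0.36 / 0.108 = 3.3333
k* = 3.3333^(1/0.6) ≈ 7.4380

k* = 7.438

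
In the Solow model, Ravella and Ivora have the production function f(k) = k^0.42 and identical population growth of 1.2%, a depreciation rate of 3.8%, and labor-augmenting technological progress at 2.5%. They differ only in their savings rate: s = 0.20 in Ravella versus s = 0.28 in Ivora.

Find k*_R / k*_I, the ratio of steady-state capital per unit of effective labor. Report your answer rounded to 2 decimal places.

k*_R / k*_I ≈ 0.56

Steady-state k* = [s/(n + g + δ)]^(1/(1−α)), so the ratio is [ (s_R/(n + g + δ)_R) / (s_I/(n + g + δ)_I) ]^1.7241.
s_R/(n + g + δ)_R = 0.20/0.075 = 2.6667; s_I/(n + g + δ)_I = 0.28/0.075 = 3.7333.
Ratio = (2.6667/3.7333)^1.7241 = 0.7143^1.7241 ≈ 0.5599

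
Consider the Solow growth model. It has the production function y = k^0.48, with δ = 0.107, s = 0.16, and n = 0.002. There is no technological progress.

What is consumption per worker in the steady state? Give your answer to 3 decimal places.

At the steady state, Δk = 0, so s·k^α = (n + δ)·k.
Dividing both sides by k: k^(1−α) = s / (n + δ).
k^0.52 = 0.16 / (0.002 + 0.107) = 0.16 / 0.109 = 1.4679
k* = 1.4679^(1/0.52) ≈ 2.0920
y* = (k*)^α = 2.0920^0.48 ≈ 1.4252
c* = (1 − s)·y* = (1 − 0.16) × 1.4252 ≈ 1.1972

c* ≈ 1.197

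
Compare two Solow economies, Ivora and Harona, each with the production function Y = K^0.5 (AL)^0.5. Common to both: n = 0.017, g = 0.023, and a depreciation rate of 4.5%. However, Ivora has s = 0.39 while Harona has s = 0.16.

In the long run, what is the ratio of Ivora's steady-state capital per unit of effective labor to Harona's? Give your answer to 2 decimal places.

Steady-state k* = [s/(n + g + δ)]^(1/(1−α)), so the ratio is [ (s_I/(n + g + δ)_I) / (s_H/(n + g + δ)_H) ]^2.
s_I/(n + g + δ)_I = 0.39/0.085 = 4.5882; s_H/(n + g + δ)_H = 0.16/0.085 = 1.8824.
Ratio = (4.5882/1.8824)^2 = 2.4374^2 ≈ 5.9409

ratio ≈ 5.94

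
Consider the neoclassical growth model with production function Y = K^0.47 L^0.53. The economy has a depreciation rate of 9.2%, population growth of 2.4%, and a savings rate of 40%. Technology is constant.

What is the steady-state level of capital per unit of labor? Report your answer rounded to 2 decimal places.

At the steady state, Δk = 0, so s·k^α = (n + δ)·k.
Rearranging, k^(1−α) = s / (n + δ).
k^0.53 = 0.40 / (0.024 + 0.092) = 0.40 / 0.116 = 3.4483
k* = 3.4483^(1/0.53) ≈ 10.3359

k* = 10.34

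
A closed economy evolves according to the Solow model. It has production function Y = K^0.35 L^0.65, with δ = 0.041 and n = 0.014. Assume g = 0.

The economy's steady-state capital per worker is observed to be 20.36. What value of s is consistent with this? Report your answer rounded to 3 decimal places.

s ≈ 0.390

In steady state, investment equals break-even investment: s·k^α = (n + δ)·k.
So s / (n + δ) = (k*)^(1−α) = 20.36^0.65 = 7.0910.
Therefore s = 7.0910 × (n + δ) = 7.0910 × 0.055 = 0.3900.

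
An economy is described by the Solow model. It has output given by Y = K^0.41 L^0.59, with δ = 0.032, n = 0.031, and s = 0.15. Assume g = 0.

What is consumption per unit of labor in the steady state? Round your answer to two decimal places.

c* ≈ 1.55

Steady state requires s·f(k) = (n + δ)·k, i.e. s·k^α = (n + δ)·k.
Dividing both sides by k: k^(1−α) = s / (n + δ).
k^0.59 = 0.15 / (0.031 + 0.032) = 0.15 / 0.063 = 2.3810
k* = 2.3810^(1/0.59) ≈ 4.3509
y* = (k*)^α = 4.3509^0.41 ≈ 1.8273
c* = (1 − s)·y* = (1 − 0.15) × 1.8273 ≈ 1.5532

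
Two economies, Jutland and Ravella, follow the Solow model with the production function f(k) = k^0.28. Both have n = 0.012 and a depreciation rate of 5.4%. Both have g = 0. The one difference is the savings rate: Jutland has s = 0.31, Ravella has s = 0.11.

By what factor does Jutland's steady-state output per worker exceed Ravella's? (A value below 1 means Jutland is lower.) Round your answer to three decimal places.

Steady-state y* = [s/(n + δ)]^(α/(1−α)), so the ratio is [ (s_J/(n + δ)_J) / (s_R/(n + δ)_R) ]^0.3889.
s_J/(n + δ)_J = 0.31/0.066 = 4.6970; s_R/(n + δ)_R = 0.11/0.066 = 1.6667.
Ratio = (4.6970/1.6667)^0.3889 = 2.8181^0.3889 ≈ 1.4962

ratio ≈ 1.496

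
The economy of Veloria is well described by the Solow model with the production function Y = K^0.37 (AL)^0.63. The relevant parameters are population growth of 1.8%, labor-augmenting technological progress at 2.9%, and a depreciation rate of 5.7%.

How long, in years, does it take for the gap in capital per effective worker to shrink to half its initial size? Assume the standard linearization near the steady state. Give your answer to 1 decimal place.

t_½ ≈ 10.6 years

Near the steady state the convergence rate is λ = (1 − α)(n + g + δ).
λ = (1 − 0.37) × 0.104 = 0.63 × 0.104 = 0.06552
Half-life = ln 2 / λ = 0.6931 / 0.06552 ≈ 10.58 years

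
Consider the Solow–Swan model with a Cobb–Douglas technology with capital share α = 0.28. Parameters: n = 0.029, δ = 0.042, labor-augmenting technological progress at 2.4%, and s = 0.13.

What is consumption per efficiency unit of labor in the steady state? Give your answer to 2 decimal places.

c* ≈ 0.98

Steady state requires s·f(k) = (n + g + δ)·k, i.e. s·k^α = (n + g + δ)·k.
Dividing both sides by k: k^(1−α) = s / (n + g + δ).
k^0.72 = 0.13 / (0.029 + 0.024 + 0.042) = 0.13 / 0.095 = 1.3684
k* = 1.3684^(1/0.72) ≈ 1.5459
y* = (k*)^α = 1.5459^0.28 ≈ 1.1297
c* = (1 − s)·y* = (1 − 0.13) × 1.1297 ≈ 0.9828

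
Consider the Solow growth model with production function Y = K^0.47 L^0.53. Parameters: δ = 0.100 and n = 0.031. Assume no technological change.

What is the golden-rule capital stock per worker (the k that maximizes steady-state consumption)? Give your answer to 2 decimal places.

k_gold ≈ 11.14

The golden rule sets f'(k) = n + δ, i.e. α·k^(α−1) = n + δ.
So k^(1−α) = α / (n + δ) = 0.47 / 0.131 = 3.5878.
k_gold = 3.5878^(1/0.53) ≈ 11.1390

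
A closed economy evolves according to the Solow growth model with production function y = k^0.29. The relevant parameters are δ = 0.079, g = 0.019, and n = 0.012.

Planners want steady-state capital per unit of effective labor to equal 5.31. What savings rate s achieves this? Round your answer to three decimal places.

s ≈ 0.360

Steady state requires s·f(k) = (n + g + δ)·k, i.e. s·k^α = (n + g + δ)·k.
So s / (n + g + δ) = (k*)^(1−α) = 5.31^0.71 = 3.2720.
Therefore s = 3.2720 × (n + g + δ) = 3.2720 × 0.110 = 0.3599.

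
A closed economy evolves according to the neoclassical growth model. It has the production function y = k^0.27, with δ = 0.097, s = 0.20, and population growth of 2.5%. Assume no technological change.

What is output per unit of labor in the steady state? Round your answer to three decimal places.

In steady state, investment equals break-even investment: s·k^α = (n + δ)·k.
Rearranging, k^(1−α) = s / (n + δ).
k^0.73 = 0.20 / (0.025 + 0.097) = 0.20 / 0.122 = 1.6393
k* = 1.6393^(1/0.73) ≈ 1.9681
y* = (k*)^α = 1.9681^0.27 ≈ 1.2006

y* ≈ 1.201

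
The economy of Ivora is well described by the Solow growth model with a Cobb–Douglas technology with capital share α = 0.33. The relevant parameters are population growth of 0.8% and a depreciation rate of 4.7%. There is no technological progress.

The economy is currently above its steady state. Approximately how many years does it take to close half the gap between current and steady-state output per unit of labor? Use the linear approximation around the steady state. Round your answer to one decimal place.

t_½ ≈ 18.8 years

Near the steady state the convergence rate is λ = (1 − α)(n + δ).
λ = (1 − 0.33) × 0.055 = 0.67 × 0.055 = 0.03685
Half-life = ln 2 / λ = 0.6931 / 0.03685 ≈ 18.81 years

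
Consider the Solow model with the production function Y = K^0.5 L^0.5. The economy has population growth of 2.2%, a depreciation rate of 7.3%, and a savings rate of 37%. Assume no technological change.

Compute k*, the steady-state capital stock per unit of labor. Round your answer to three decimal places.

In steady state, investment equals break-even investment: s·k^α = (n + δ)·k.
Rearranging, k^(1−α) = s / (n + δ).
k^0.5 = 0.37 / (0.022 + 0.073) = 0.37 / 0.095 = 3.8947
k* = 3.8947^(1/0.5) ≈ 15.1687

k* ≈ 15.169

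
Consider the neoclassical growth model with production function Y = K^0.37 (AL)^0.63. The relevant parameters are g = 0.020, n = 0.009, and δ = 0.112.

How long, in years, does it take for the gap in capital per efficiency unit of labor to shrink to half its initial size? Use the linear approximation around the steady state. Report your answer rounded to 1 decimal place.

Near the steady state the convergence rate is λ = (1 − α)(n + g + δ).
λ = (1 − 0.37) × 0.141 = 0.63 × 0.141 = 0.08883
Half-life = ln 2 / λ = 0.6931 / 0.08883 ≈ 7.80 years

about 7.8 years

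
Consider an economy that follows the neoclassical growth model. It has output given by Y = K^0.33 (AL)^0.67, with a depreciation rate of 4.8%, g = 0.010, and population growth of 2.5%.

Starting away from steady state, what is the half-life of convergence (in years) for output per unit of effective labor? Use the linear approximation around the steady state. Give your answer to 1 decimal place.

Near the steady state the convergence rate is λ = (1 − α)(n + g + δ).
λ = (1 − 0.33) × 0.083 = 0.67 × 0.083 = 0.05561
Half-life = ln 2 / λ = 0.6931 / 0.05561 ≈ 12.46 years

about 12.5 years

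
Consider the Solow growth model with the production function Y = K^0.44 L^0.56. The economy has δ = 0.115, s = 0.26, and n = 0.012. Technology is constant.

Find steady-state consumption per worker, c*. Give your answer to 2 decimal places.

c* = 1.30

Steady state requires s·f(k) = (n + δ)·k, i.e. s·k^α = (n + δ)·k.
Rearranging, k^(1−α) = s / (n + δ).
k^0.56 = 0.26 / (0.012 + 0.115) = 0.26 / 0.127 = 2.0472
k* = 2.0472^(1/0.56) ≈ 3.5945
y* = (k*)^α = 3.5945^0.44 ≈ 1.7558
c* = (1 − s)·y* = (1 − 0.26) × 1.7558 ≈ 1.2993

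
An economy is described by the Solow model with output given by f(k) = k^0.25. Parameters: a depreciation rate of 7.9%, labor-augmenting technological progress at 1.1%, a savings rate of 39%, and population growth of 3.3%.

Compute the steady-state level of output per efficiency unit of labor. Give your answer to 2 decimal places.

At the steady state, Δk = 0, so s·k^α = (n + g + δ)·k.
Dividing both sides by k: k^(1−α) = s / (n + g + δ).
k^0.75 = 0.39 / (0.033 + 0.011 + 0.079) = 0.39 / 0.123 = 3.1707
k* = 3.1707^(1/0.75) ≈ 4.6581
y* = (k*)^α = 4.6581^0.25 ≈ 1.4691

y* ≈ 1.47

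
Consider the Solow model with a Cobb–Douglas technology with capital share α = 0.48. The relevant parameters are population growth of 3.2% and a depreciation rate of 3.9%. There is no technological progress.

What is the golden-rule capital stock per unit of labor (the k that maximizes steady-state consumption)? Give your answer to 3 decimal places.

k_gold ≈ 39.457

The golden rule sets f'(k) = n + δ, i.e. α·k^(α−1) = n + δ.
So k^(1−α) = α / (n + δ) = 0.48 / 0.071 = 6.7606.
k_gold = 6.7606^(1/0.52) ≈ 39.4571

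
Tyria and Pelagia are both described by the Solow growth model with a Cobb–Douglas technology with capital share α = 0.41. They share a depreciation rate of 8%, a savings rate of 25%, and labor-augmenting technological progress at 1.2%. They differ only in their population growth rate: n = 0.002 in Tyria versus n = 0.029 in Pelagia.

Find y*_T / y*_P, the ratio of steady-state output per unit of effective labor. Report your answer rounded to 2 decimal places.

Steady-state y* = [s/(n + g + δ)]^(α/(1−α)), so the ratio is [ (s_T/(n + g + δ)_T) / (s_P/(n + g + δ)_P) ]^0.6949.
s_T/(n + g + δ)_T = 0.25/0.094 = 2.6596; s_P/(n + g + δ)_P = 0.25/0.121 = 2.0661.
Ratio = (2.6596/2.0661)^0.6949 = 1.2873^0.6949 ≈ 1.1918

y*_T / y*_P ≈ 1.19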